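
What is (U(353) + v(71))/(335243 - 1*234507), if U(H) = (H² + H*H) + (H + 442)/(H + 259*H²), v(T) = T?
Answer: 2681858042357/1083720708608 ≈ 2.4747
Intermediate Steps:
U(H) = 2*H² + (442 + H)/(H + 259*H²) (U(H) = (H² + H²) + (442 + H)/(H + 259*H²) = 2*H² + (442 + H)/(H + 259*H²))
(U(353) + v(71))/(335243 - 1*234507) = ((442 + 353 + 2*353³ + 518*353⁴)/(353*(1 + 259*353)) + 71)/(335243 - 1*234507) = ((442 + 353 + 2*43986977 + 518*15527402881)/(353*(1 + 91427)) + 71)/(335243 - 234507) = ((1/353)*(442 + 353 + 87973954 + 8043194692358)/91428 + 71)/100736 = ((1/353)*(1/91428)*8043282667107 + 71)*(1/100736) = (2681094222369/10758028 + 71)*(1/100736) = (2681858042357/10758028)*(1/100736) = 2681858042357/1083720708608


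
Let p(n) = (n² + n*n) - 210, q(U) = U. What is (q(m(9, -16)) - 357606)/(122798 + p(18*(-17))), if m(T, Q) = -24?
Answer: -35763/30986 ≈ -1.1542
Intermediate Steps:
p(n) = -210 + 2*n² (p(n) = (n² + n²) - 210 = 2*n² - 210 = -210 + 2*n²)
(q(m(9, -16)) - 357606)/(122798 + p(18*(-17))) = (-24 - 357606)/(122798 + (-210 + 2*(18*(-17))²)) = -357630/(122798 + (-210 + 2*(-306)²)) = -357630/(122798 + (-210 + 2*93636)) = -357630/(122798 + (-210 + 187272)) = -357630/(122798 + 187062) = -357630/309860 = -357630*1/309860 = -35763/30986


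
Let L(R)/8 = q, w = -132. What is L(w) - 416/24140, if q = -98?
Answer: -4731544/6035 ≈ -784.02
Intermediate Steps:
L(R) = -784 (L(R) = 8*(-98) = -784)
L(w) - 416/24140 = -784 - 416/24140 = -784 - 416*1/24140 = -784 - 104/6035 = -4731544/6035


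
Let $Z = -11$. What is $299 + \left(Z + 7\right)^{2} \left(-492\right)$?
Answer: $-7573$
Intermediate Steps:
$299 + \left(Z + 7\right)^{2} \left(-492\right) = 299 + \left(-11 + 7\right)^{2} \left(-492\right) = 299 + \left(-4\right)^{2} \left(-492\right) = 299 + 16 \left(-492\right) = 299 - 7872 = -7573$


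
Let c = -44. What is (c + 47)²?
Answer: 9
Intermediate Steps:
(c + 47)² = (-44 + 47)² = 3² = 9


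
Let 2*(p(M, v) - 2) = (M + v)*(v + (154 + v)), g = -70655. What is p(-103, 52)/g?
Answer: 6577/70655 ≈ 0.093086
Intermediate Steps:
p(M, v) = 2 + (154 + 2*v)*(M + v)/2 (p(M, v) = 2 + ((M + v)*(v + (154 + v)))/2 = 2 + ((M + v)*(154 + 2*v))/2 = 2 + ((154 + 2*v)*(M + v))/2 = 2 + (154 + 2*v)*(M + v)/2)
p(-103, 52)/g = (2 + 52² + 77*(-103) + 77*52 - 103*52)/(-70655) = (2 + 2704 - 7931 + 4004 - 5356)*(-1/70655) = -6577*(-1/70655) = 6577/70655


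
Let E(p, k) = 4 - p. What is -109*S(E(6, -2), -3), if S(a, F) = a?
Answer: 218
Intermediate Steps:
-109*S(E(6, -2), -3) = -109*(4 - 1*6) = -109*(4 - 6) = -109*(-2) = 218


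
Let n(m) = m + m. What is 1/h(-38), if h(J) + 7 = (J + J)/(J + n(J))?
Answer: -3/19 ≈ -0.15789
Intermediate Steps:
n(m) = 2*m
h(J) = -19/3 (h(J) = -7 + (J + J)/(J + 2*J) = -7 + (2*J)/((3*J)) = -7 + (2*J)*(1/(3*J)) = -7 + ⅔ = -19/3)
1/h(-38) = 1/(-19/3) = -3/19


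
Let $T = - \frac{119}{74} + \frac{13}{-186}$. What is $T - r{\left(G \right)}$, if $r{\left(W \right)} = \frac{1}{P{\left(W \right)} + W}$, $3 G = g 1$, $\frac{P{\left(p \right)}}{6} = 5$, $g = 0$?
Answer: $- \frac{19629}{11470} \approx -1.7113$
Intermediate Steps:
$P{\left(p \right)} = 30$ ($P{\left(p \right)} = 6 \cdot 5 = 30$)
$G = 0$ ($G = \frac{0 \cdot 1}{3} = \frac{1}{3} \cdot 0 = 0$)
$r{\left(W \right)} = \frac{1}{30 + W}$
$T = - \frac{5774}{3441}$ ($T = \left(-119\right) \frac{1}{74} + 13 \left(- \frac{1}{186}\right) = - \frac{119}{74} - \frac{13}{186} = - \frac{5774}{3441} \approx -1.678$)
$T - r{\left(G \right)} = - \frac{5774}{3441} - \frac{1}{30 + 0} = - \frac{5774}{3441} - \frac{1}{30} = - \frac{19629}{11470}$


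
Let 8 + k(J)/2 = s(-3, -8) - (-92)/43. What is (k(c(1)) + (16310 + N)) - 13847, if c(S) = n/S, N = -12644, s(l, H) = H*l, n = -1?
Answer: -436223/43 ≈ -10145.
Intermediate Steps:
c(S) = -1/S
k(J) = 1560/43 (k(J) = -16 + 2*(-8*(-3) - (-92)/43) = -16 + 2*(24 - (-92)/43) = -16 + 2*(24 - 1*(-92/43)) = -16 + 2*(24 + 92/43) = -16 + 2*(1124/43) = -16 + 2248/43 = 1560/43)
(k(c(1)) + (16310 + N)) - 13847 = (1560/43 + (16310 - 12644)) - 13847 = (1560/43 + 3666) - 13847 = 159198/43 - 13847 = -436223/43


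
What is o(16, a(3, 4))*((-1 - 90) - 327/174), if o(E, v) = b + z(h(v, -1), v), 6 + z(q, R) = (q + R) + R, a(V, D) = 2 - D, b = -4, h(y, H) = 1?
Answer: 70031/58 ≈ 1207.4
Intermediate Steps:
z(q, R) = -6 + q + 2*R (z(q, R) = -6 + ((q + R) + R) = -6 + ((R + q) + R) = -6 + (q + 2*R) = -6 + q + 2*R)
o(E, v) = -9 + 2*v (o(E, v) = -4 + (-6 + 1 + 2*v) = -4 + (-5 + 2*v) = -9 + 2*v)
o(16, a(3, 4))*((-1 - 90) - 327/174) = (-9 + 2*(2 - 1*4))*((-1 - 90) - 327/174) = (-9 + 2*(2 - 4))*(-91 - 327*1/174) = (-9 + 2*(-2))*(-91 - 109/58) = (-9 - 4)*(-5387/58) = -13*(-5387/58) = 70031/58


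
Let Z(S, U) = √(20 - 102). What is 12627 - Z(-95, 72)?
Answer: 12627 - I*√82 ≈ 12627.0 - 9.0554*I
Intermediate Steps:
Z(S, U) = I*√82 (Z(S, U) = √(-82) = I*√82)
12627 - Z(-95, 72) = 12627 - I*√82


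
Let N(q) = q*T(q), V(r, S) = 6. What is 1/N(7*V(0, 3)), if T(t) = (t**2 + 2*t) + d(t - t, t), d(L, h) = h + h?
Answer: 1/81144 ≈ 1.2324e-5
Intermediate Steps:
d(L, h) = 2*h
T(t) = t**2 + 4*t (T(t) = (t**2 + 2*t) + 2*t = t**2 + 4*t)
N(q) = q**2*(4 + q) (N(q) = q*(q*(4 + q)) = q**2*(4 + q))
1/N(7*V(0, 3)) = 1/((7*6)**2*(4 + 7*6)) = 1/(42**2*(4 + 42)) = 1/(1764*46) = 1/81144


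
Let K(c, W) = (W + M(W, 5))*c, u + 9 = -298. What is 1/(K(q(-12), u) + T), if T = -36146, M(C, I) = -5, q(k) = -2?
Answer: -1/35522 ≈ -2.8152e-5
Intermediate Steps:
u = -307 (u = -9 - 298 = -307)
K(c, W) = c*(-5 + W) (K(c, W) = (W - 5)*c = (-5 + W)*c = c*(-5 + W))
1/(K(q(-12), u) + T) = 1/(-2*(-5 - 307) - 36146) = 1/(-2*(-312) - 36146) = 1/(624 - 36146) = 1/(-35522) = -1/35522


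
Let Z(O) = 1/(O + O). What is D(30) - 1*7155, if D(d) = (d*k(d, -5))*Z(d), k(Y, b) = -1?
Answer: -14311/2 ≈ -7155.5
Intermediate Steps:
Z(O) = 1/(2*O)
D(d) = -1/2 (D(d) = (d*(-1))*(1/(2*d)) = (-d)*(1/(2*d)) = -1/2)
D(30) - 1*7155 = -1/2 - 1*7155 = -1/2 - 7155 = -14311/2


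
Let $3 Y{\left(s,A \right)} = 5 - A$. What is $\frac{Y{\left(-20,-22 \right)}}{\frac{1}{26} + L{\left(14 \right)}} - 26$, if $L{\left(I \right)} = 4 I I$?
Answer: $- \frac{58864}{2265} \approx -25.989$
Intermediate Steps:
$Y{\left(s,A \right)} = \frac{5}{3} - \frac{A}{3}$ ($Y{\left(s,A \right)} = \frac{5 - A}{3} = \frac{5}{3} - \frac{A}{3}$)
$L{\left(I \right)} = 4 I^{2}$
$\frac{Y{\left(-20,-22 \right)}}{\frac{1}{26} + L{\left(14 \right)}} - 26 = \frac{\frac{5}{3} - - \frac{22}{3}}{\frac{1}{26} + 4 \cdot 14^{2}} - 26 = \frac{\frac{5}{3} + \frac{22}{3}}{\frac{1}{26} + 4 \cdot 196} - 26 = \frac{1}{\frac{1}{26} + 784} \cdot 9 - 26 = \frac{1}{\frac{20385}{26}} \cdot 9 - 26 = \frac{26}{20385} \cdot 9 - 26 = \frac{26}{2265} - 26 = - \frac{58864}{2265}$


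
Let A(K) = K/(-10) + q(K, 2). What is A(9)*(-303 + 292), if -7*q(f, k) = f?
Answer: 1683/70 ≈ 24.043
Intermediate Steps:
q(f, k) = -f/7
A(K) = -17*K/70 (A(K) = K/(-10) - K/7 = K*(-⅒) - K/7 = -K/10 - K/7 = -17*K/70)
A(9)*(-303 + 292) = (-17/70*9)*(-303 + 292) = -153/70*(-11) = 1683/70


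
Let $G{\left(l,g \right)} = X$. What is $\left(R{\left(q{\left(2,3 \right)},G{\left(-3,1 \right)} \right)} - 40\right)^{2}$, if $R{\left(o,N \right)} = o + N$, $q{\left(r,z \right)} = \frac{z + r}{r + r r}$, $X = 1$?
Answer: $\frac{52441}{36} \approx 1456.7$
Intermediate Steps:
$G{\left(l,g \right)} = 1$
$q{\left(r,z \right)} = \frac{r + z}{r + r^{2}}$
$R{\left(o,N \right)} = N + o$
$\left(R{\left(q{\left(2,3 \right)},G{\left(-3,1 \right)} \right)} - 40\right)^{2} = \left(\left(1 + \frac{2 + 3}{2 \left(1 + 2\right)}\right) - 40\right)^{2} = \left(\left(1 + \frac{1}{2} \cdot \frac{1}{3} \cdot 5\right) - 40\right)^{2} = \left(\left(1 + \frac{5}{6}\right) - 40\right)^{2} = \left(\frac{11}{6} - 40\right)^{2} = \left(- \frac{229}{6}\right)^{2} = \frac{52441}{36}$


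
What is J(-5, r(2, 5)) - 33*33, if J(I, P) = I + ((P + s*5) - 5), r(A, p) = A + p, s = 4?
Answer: -1072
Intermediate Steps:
J(I, P) = 15 + I + P (J(I, P) = I + ((P + 4*5) - 5) = I + ((P + 20) - 5) = I + ((20 + P) - 5) = I + (15 + P) = 15 + I + P)
J(-5, r(2, 5)) - 33*33 = (15 - 5 + (2 + 5)) - 33*33 = (15 - 5 + 7) - 1089 = 17 - 1089 = -1072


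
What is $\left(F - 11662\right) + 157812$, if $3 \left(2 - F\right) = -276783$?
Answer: $238413$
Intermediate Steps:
$F = 92263$ ($F = 2 - -92261 = 2 + 92261 = 92263$)
$\left(F - 11662\right) + 157812 = \left(92263 - 11662\right) + 157812 = 80601 + 157812 = 238413$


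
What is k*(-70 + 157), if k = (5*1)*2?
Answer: 870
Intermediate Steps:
k = 10 (k = 5*2 = 10)
k*(-70 + 157) = 10*(-70 + 157) = 10*87 = 870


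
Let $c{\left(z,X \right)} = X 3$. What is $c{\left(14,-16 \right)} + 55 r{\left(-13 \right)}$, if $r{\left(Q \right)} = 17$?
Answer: $887$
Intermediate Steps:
$c{\left(z,X \right)} = 3 X$
$c{\left(14,-16 \right)} + 55 r{\left(-13 \right)} = 3 \left(-16\right) + 55 \cdot 17 = -48 + 935 = 887$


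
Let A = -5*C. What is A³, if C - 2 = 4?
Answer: -27000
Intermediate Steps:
C = 6 (C = 2 + 4 = 6)
A = -30 (A = -5*6 = -30)
A³ = (-30)³ = -27000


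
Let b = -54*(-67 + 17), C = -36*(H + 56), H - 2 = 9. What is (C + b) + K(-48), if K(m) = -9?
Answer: 279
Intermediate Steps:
H = 11 (H = 2 + 9 = 11)
C = -2412 (C = -36*(11 + 56) = -36*67 = -2412)
b = 2700 (b = -54*(-50) = 2700)
(C + b) + K(-48) = (-2412 + 2700) - 9 = 288 - 9 = 279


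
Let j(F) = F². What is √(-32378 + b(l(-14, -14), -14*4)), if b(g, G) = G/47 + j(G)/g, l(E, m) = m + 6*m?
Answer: I*√71596322/47 ≈ 180.03*I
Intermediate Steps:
l(E, m) = 7*m
b(g, G) = G/47 + G²/g
√(-32378 + b(l(-14, -14), -14*4)) = √(-32378 + ((-14*4)/47 + (-14*4)²/((7*(-14))))) = √(-32378 + ((1/47)*(-56) + (-56)²/(-98))) = √(-32378 + (-56/47 + 3136*(-1/98))) = √(-32378 + (-56/47 - 32)) = √(-32378 - 1560/47) = √(-1523326/47) = I*√71596322/47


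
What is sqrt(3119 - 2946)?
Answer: sqrt(173) ≈ 13.153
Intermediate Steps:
sqrt(3119 - 2946) = sqrt(173)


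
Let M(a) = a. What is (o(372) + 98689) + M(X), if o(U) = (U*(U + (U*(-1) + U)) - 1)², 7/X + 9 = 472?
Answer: 8866428414021/463 ≈ 1.9150e+10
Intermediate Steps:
X = 7/463 (X = 7/(-9 + 472) = 7/463 ≈ 0.015119)
o(U) = (-1 + U²)² (o(U) = (U*(U + (-U + U)) - 1)² = (U*(U + 0) - 1)² = (U*U - 1)² = (U² - 1)² = (-1 + U²)²)
(o(372) + 98689) + M(X) = ((-1 + 372²)² + 98689) + 7/463 = ((-1 + 138384)² + 98689) + 7/463 = (138383² + 98689) + 7/463 = (19149854689 + 98689) + 7/463 = 19149953378 + 7/463 = 8866428414021/463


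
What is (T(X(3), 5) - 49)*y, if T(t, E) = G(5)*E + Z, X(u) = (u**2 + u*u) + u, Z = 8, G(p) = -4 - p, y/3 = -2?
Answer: 516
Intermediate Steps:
y = -6 (y = 3*(-2) = -6)
X(u) = u + 2*u**2 (X(u) = (u**2 + u**2) + u = 2*u**2 + u = u + 2*u**2)
T(t, E) = 8 - 9*E (T(t, E) = (-4 - 1*5)*E + 8 = (-4 - 5)*E + 8 = -9*E + 8 = 8 - 9*E)
(T(X(3), 5) - 49)*y = ((8 - 9*5) - 49)*(-6) = ((8 - 45) - 49)*(-6) = (-37 - 49)*(-6) = -86*(-6) = 516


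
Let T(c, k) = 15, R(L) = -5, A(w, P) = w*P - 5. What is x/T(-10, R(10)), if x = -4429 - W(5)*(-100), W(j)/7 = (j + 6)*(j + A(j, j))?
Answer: 188071/15 ≈ 12538.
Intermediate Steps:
A(w, P) = -5 + P*w (A(w, P) = P*w - 5 = -5 + P*w)
W(j) = 7*(6 + j)*(-5 + j + j²) (W(j) = 7*((j + 6)*(j + (-5 + j*j))) = 7*((6 + j)*(j + (-5 + j²))) = 7*((6 + j)*(-5 + j + j²)) = 7*(6 + j)*(-5 + j + j²))
x = 188071 (x = -4429 - (-210 + 7*5 + 7*5³ + 49*5²)*(-100) = -4429 - (-210 + 35 + 7*125 + 49*25)*(-100) = -4429 - (-210 + 35 + 875 + 1225)*(-100) = -4429 - 1925*(-100) = -4429 - 1*(-192500) = -4429 + 192500 = 188071)
x/T(-10, R(10)) = 188071/15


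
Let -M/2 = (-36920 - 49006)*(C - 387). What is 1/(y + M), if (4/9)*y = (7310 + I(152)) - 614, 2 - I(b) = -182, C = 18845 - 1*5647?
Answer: 1/2201611452 ≈ 4.5421e-10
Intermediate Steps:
C = 13198 (C = 18845 - 5647 = 13198)
M = 2201595972 (M = -2*(-36920 - 49006)*(13198 - 387) = -(-171852)*12811 = -2*(-1100797986) = 2201595972)
I(b) = 184 (I(b) = 2 - 1*(-182) = 2 + 182 = 184)
y = 15480 (y = 9*((7310 + 184) - 614)/4 = 9*(7494 - 614)/4 = (9/4)*6880 = 15480)
1/(y + M) = 1/(15480 + 2201595972) = 1/2201611452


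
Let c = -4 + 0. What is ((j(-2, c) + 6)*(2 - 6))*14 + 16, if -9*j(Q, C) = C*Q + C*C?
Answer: -512/3 ≈ -170.67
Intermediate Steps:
c = -4
j(Q, C) = -C²/9 - C*Q/9 (j(Q, C) = -(C*Q + C*C)/9 = -(C*Q + C²)/9 = -(C² + C*Q)/9 = -C²/9 - C*Q/9)
((j(-2, c) + 6)*(2 - 6))*14 + 16 = ((-⅑*(-4)*(-4 - 2) + 6)*(2 - 6))*14 + 16 = ((-⅑*(-4)*(-6) + 6)*(-4))*14 + 16 = ((-8/3 + 6)*(-4))*14 + 16 = ((10/3)*(-4))*14 + 16 = -40/3*14 + 16 = -560/3 + 16 = -512/3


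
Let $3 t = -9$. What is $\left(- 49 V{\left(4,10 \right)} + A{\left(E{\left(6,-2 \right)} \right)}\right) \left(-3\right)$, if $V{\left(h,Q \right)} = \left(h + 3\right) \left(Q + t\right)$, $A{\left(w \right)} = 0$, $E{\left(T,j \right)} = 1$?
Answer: $7203$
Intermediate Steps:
$t = -3$ ($t = \frac{1}{3} \left(-9\right) = -3$)
$V{\left(h,Q \right)} = \left(-3 + Q\right) \left(3 + h\right)$ ($V{\left(h,Q \right)} = \left(h + 3\right) \left(Q - 3\right) = \left(3 + h\right) \left(-3 + Q\right) = \left(-3 + Q\right) \left(3 + h\right)$)
$\left(- 49 V{\left(4,10 \right)} + A{\left(E{\left(6,-2 \right)} \right)}\right) \left(-3\right) = \left(- 49 \left(-9 - 12 + 3 \cdot 10 + 10 \cdot 4\right) + 0\right) \left(-3\right) = \left(- 49 \left(-9 - 12 + 30 + 40\right) + 0\right) \left(-3\right) = \left(\left(-49\right) 49 + 0\right) \left(-3\right) = \left(-2401 + 0\right) \left(-3\right) = \left(-2401\right) \left(-3\right) = 7203$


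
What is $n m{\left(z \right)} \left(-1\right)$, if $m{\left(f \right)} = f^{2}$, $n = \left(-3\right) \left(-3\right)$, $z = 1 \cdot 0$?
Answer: $0$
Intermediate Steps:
$z = 0$
$n = 9$
$n m{\left(z \right)} \left(-1\right) = 9 \cdot 0^{2} \left(-1\right) = 9 \cdot 0 \left(-1\right) = 0 \left(-1\right) = 0$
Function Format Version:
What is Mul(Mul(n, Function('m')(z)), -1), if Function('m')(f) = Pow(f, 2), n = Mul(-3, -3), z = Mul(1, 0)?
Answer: 0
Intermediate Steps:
z = 0
n = 9
Mul(Mul(n, Function('m')(z)), -1) = Mul(Mul(9, Pow(0, 2)), -1) = Mul(Mul(9, 0), -1) = Mul(0, -1) = 0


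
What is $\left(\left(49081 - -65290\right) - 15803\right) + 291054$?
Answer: $389622$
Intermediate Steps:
$\left(\left(49081 - -65290\right) - 15803\right) + 291054 = \left(\left(49081 + 65290\right) - 15803\right) + 291054 = \left(114371 - 15803\right) + 291054 = 98568 + 291054 = 389622$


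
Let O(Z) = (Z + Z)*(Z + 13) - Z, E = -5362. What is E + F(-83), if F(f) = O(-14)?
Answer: -5320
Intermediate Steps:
O(Z) = -Z + 2*Z*(13 + Z) (O(Z) = (2*Z)*(13 + Z) - Z = 2*Z*(13 + Z) - Z = -Z + 2*Z*(13 + Z))
F(f) = 42 (F(f) = -14*(25 + 2*(-14)) = -14*(25 - 28) = -14*(-3) = 42)
E + F(-83) = -5362 + 42 = -5320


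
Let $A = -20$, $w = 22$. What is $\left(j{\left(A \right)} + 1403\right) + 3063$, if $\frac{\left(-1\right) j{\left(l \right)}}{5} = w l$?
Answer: $6666$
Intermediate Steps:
$j{\left(l \right)} = - 110 l$ ($j{\left(l \right)} = - 5 \cdot 22 l = - 110 l$)
$\left(j{\left(A \right)} + 1403\right) + 3063 = \left(\left(-110\right) \left(-20\right) + 1403\right) + 3063 = \left(2200 + 1403\right) + 3063 = 3603 + 3063 = 6666$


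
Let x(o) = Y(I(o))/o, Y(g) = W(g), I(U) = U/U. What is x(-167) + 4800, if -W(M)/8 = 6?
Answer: 801648/167 ≈ 4800.3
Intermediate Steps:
I(U) = 1
W(M) = -48 (W(M) = -8*6 = -48)
Y(g) = -48
x(o) = -48/o
x(-167) + 4800 = -48/(-167) + 4800 = -48*(-1/167) + 4800 = 48/167 + 4800 = 801648/167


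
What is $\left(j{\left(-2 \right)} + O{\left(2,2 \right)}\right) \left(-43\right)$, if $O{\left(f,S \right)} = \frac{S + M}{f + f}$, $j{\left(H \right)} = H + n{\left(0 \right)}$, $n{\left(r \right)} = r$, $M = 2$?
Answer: $43$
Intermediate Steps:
$j{\left(H \right)} = H$ ($j{\left(H \right)} = H + 0 = H$)
$O{\left(f,S \right)} = \frac{2 + S}{2 f}$ ($O{\left(f,S \right)} = \frac{S + 2}{f + f} = \frac{2 + S}{2 f}$)
$\left(j{\left(-2 \right)} + O{\left(2,2 \right)}\right) \left(-43\right) = \left(-2 + \frac{2 + 2}{2 \cdot 2}\right) \left(-43\right) = \left(-2 + \frac{1}{2} \cdot \frac{1}{2} \cdot 4\right) \left(-43\right) = \left(-2 + 1\right) \left(-43\right) = \left(-1\right) \left(-43\right) = 43$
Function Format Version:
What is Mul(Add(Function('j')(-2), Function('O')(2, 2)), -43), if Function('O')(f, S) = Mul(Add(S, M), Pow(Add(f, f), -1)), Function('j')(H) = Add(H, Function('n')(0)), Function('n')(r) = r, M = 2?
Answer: 43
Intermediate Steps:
Function('j')(H) = H (Function('j')(H) = Add(H, 0) = H)
Function('O')(f, S) = Mul(Rational(1, 2), Pow(f, -1), Add(2, S)) (Function('O')(f, S) = Mul(Add(S, 2), Pow(Add(f, f), -1)) = Mul(Add(2, S), Pow(Mul(2, f), -1)) = Mul(Add(2, S), Mul(Rational(1, 2), Pow(f, -1))) = Mul(Rational(1, 2), Pow(f, -1), Add(2, S)))
Mul(Add(Function('j')(-2), Function('O')(2, 2)), -43) = Mul(Add(-2, Mul(Rational(1, 2), Pow(2, -1), Add(2, 2))), -43) = Mul(Add(-2, Mul(Rational(1, 2), Rational(1, 2), 4)), -43) = Mul(Add(-2, 1), -43) = Mul(-1, -43) = 43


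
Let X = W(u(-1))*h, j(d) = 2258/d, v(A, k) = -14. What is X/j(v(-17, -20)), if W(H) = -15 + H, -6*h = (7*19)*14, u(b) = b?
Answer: -104272/3387 ≈ -30.786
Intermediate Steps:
h = -931/3 (h = -7*19*14/6 = -133*14/6 = -1/6*1862 = -931/3 ≈ -310.33)
X = 14896/3 (X = (-15 - 1)*(-931/3) = -16*(-931/3) = 14896/3 ≈ 4965.3)
X/j(v(-17, -20)) = 14896/(3*((2258/(-14)))) = 14896/(3*((2258*(-1/14)))) = 14896/(3*(-1129/7)) = (14896/3)*(-7/1129) = -104272/3387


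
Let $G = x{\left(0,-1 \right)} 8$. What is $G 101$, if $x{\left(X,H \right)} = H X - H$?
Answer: $808$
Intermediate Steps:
$x{\left(X,H \right)} = - H + H X$
$G = 8$ ($G = - (-1 + 0) 8 = \left(-1\right) \left(-1\right) 8 = 1 \cdot 8 = 8$)
$G 101 = 8 \cdot 101 = 808$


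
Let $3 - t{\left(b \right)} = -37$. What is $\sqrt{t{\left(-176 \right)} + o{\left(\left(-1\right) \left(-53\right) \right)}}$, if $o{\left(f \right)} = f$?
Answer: $\sqrt{93} \approx 9.6436$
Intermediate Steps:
$t{\left(b \right)} = 40$ ($t{\left(b \right)} = 3 - -37 = 3 + 37 = 40$)
$\sqrt{t{\left(-176 \right)} + o{\left(\left(-1\right) \left(-53\right) \right)}} = \sqrt{40 - -53} = \sqrt{40 + 53} = \sqrt{93}$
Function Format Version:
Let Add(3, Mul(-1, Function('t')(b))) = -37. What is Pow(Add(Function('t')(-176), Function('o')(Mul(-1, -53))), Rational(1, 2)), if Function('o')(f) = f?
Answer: Pow(93, Rational(1, 2)) ≈ 9.6436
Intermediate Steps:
Function('t')(b) = 40 (Function('t')(b) = Add(3, Mul(-1, -37)) = Add(3, 37) = 40)
Pow(Add(Function('t')(-176), Function('o')(Mul(-1, -53))), Rational(1, 2)) = Pow(Add(40, Mul(-1, -53)), Rational(1, 2)) = Pow(Add(40, 53), Rational(1, 2)) = Pow(93, Rational(1, 2))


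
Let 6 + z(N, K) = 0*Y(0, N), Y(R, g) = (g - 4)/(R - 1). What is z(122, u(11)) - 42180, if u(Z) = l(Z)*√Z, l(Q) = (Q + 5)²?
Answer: -42186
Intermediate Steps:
Y(R, g) = (-4 + g)/(-1 + R)
l(Q) = (5 + Q)²
u(Z) = √Z*(5 + Z)² (u(Z) = (5 + Z)²*√Z = √Z*(5 + Z)²)
z(N, K) = -6 (z(N, K) = -6 + 0*((-4 + N)/(-1 + 0)) = -6 + 0*((-4 + N)/(-1)) = -6 + 0*(-(-4 + N)) = -6 + 0*(4 - N) = -6 + 0 = -6)
z(122, u(11)) - 42180 = -6 - 42180 = -42186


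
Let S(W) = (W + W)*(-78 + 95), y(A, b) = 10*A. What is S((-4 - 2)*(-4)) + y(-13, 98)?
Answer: 686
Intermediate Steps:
S(W) = 34*W (S(W) = (2*W)*17 = 34*W)
S((-4 - 2)*(-4)) + y(-13, 98) = 34*((-4 - 2)*(-4)) + 10*(-13) = 34*(-6*(-4)) - 130 = 34*24 - 130 = 816 - 130 = 686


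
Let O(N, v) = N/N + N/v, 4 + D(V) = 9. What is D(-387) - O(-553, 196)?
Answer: 191/28 ≈ 6.8214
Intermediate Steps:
D(V) = 5 (D(V) = -4 + 9 = 5)
O(N, v) = 1 + N/v
D(-387) - O(-553, 196) = 5 - (-553 + 196)/196 = 5 - (-357)/196 = 5 - 1*(-51/28) = 5 + 51/28 = 191/28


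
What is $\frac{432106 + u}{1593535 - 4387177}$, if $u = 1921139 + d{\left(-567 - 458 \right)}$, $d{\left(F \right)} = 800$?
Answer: $- \frac{2354045}{2793642} \approx -0.84264$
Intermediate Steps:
$u = 1921939$ ($u = 1921139 + 800 = 1921939$)
$\frac{432106 + u}{1593535 - 4387177} = \frac{432106 + 1921939}{1593535 - 4387177} = \frac{2354045}{-2793642} = 2354045 \left(- \frac{1}{2793642}\right) = - \frac{2354045}{2793642}$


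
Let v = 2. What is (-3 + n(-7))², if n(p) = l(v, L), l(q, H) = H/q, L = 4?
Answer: 1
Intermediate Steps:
n(p) = 2 (n(p) = 4/2 = 4*(½) = 2)
(-3 + n(-7))² = (-3 + 2)² = (-1)² = 1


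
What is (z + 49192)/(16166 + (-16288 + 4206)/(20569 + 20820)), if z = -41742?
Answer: 154174025/334541246 ≈ 0.46085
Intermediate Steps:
(z + 49192)/(16166 + (-16288 + 4206)/(20569 + 20820)) = (-41742 + 49192)/(16166 + (-16288 + 4206)/(20569 + 20820)) = 7450/(16166 - 12082/41389) = 7450/(669082492/41389) = 7450*(41389/669082492) = 154174025/334541246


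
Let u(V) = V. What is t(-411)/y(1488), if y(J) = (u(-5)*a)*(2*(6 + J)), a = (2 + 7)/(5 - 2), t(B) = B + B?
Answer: 137/7470 ≈ 0.018340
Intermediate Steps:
t(B) = 2*B
a = 3 (a = 9/3 = 9*(⅓) = 3)
y(J) = -180 - 30*J (y(J) = (-5*3)*(2*(6 + J)) = -15*(12 + 2*J) = -180 - 30*J)
t(-411)/y(1488) = (2*(-411))/(-180 - 30*1488) = -822/(-180 - 44640) = -822/(-44820) = -822*(-1/44820) = 137/7470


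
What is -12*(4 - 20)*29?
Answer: 5568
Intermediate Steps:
-12*(4 - 20)*29 = -12*(-16)*29 = 192*29 = 5568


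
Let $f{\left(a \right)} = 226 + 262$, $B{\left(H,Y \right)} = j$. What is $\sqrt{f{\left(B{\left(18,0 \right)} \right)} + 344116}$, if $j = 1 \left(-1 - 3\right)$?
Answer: $94 \sqrt{39} \approx 587.03$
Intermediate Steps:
$j = -4$ ($j = 1 \left(-4\right) = -4$)
$B{\left(H,Y \right)} = -4$
$f{\left(a \right)} = 488$
$\sqrt{f{\left(B{\left(18,0 \right)} \right)} + 344116} = \sqrt{488 + 344116} = \sqrt{344604} = 94 \sqrt{39}$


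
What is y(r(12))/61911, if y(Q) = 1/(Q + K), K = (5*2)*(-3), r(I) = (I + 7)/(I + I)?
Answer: -8/14466537 ≈ -5.5300e-7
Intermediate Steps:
r(I) = (7 + I)/(2*I) (r(I) = (7 + I)/((2*I)) = (7 + I)*(1/(2*I)) = (7 + I)/(2*I))
K = -30 (K = 10*(-3) = -30)
y(Q) = 1/(-30 + Q) (y(Q) = 1/(Q - 30) = 1/(-30 + Q))
y(r(12))/61911 = 1/(-30 + (½)*(7 + 12)/12*61911) = (1/61911)/(-30 + (½)*(1/12)*19) = (1/61911)/(-30 + 19/24) = (1/61911)/(-701/24) = -24/701*1/61911 = -8/14466537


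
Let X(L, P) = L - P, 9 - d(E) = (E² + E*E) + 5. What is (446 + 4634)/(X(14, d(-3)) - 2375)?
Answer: -5080/2347 ≈ -2.1645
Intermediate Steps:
d(E) = 4 - 2*E² (d(E) = 9 - ((E² + E*E) + 5) = 9 - ((E² + E²) + 5) = 9 - (2*E² + 5) = 9 - (5 + 2*E²) = 9 + (-5 - 2*E²) = 4 - 2*E²)
(446 + 4634)/(X(14, d(-3)) - 2375) = (446 + 4634)/((14 - (4 - 2*(-3)²)) - 2375) = 5080/((14 - (4 - 2*9)) - 2375) = 5080/((14 - (4 - 18)) - 2375) = 5080/((14 - 1*(-14)) - 2375) = 5080/((14 + 14) - 2375) = 5080/(28 - 2375) = 5080/(-2347) = 5080*(-1/2347) = -5080/2347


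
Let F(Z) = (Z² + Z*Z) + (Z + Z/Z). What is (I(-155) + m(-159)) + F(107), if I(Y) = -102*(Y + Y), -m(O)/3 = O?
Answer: 55103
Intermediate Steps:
m(O) = -3*O
I(Y) = -204*Y
F(Z) = 1 + Z + 2*Z² (F(Z) = (Z² + Z²) + (Z + 1) = 2*Z² + (1 + Z) = 1 + Z + 2*Z²)
(I(-155) + m(-159)) + F(107) = (-204*(-155) - 3*(-159)) + (1 + 107 + 2*107²) = (31620 + 477) + (1 + 107 + 2*11449) = 32097 + (1 + 107 + 22898) = 32097 + 23006 = 55103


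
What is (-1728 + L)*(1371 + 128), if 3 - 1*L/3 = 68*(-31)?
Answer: 6902895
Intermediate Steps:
L = 6333 (L = 9 - 204*(-31) = 9 - 3*(-2108) = 9 + 6324 = 6333)
(-1728 + L)*(1371 + 128) = (-1728 + 6333)*(1371 + 128) = 4605*1499 = 6902895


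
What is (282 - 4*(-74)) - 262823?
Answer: -262245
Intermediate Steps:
(282 - 4*(-74)) - 262823 = (282 + 296) - 262823 = 578 - 262823 = -262245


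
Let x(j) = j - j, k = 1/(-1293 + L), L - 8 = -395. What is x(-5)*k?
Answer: 0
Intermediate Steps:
L = -387 (L = 8 - 395 = -387)
k = -1/1680 (k = 1/(-1293 - 387) = 1/(-1680) = -1/1680 ≈ -0.00059524)
x(j) = 0
x(-5)*k = 0*(-1/1680) = 0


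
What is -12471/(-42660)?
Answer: 4157/14220 ≈ 0.29233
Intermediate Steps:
-12471/(-42660) = -12471*(-1)/42660 = -1*(-4157/14220) = 4157/14220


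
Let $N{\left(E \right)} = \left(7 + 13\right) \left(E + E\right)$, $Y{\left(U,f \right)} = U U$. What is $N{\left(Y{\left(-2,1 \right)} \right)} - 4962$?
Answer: $-4802$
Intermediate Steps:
$Y{\left(U,f \right)} = U^{2}$
$N{\left(E \right)} = 40 E$ ($N{\left(E \right)} = 20 \cdot 2 E = 40 E$)
$N{\left(Y{\left(-2,1 \right)} \right)} - 4962 = 40 \left(-2\right)^{2} - 4962 = 40 \cdot 4 - 4962 = 160 - 4962 = -4802$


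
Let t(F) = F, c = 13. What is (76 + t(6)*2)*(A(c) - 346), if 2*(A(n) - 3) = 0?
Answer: -30184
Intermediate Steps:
A(n) = 3 (A(n) = 3 + (1/2)*0 = 3 + 0 = 3)
(76 + t(6)*2)*(A(c) - 346) = (76 + 6*2)*(3 - 346) = (76 + 12)*(-343) = 88*(-343) = -30184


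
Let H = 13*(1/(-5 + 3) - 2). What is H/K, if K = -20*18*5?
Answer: 13/720 ≈ 0.018056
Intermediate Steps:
K = -1800 (K = -360*5 = -1800)
H = -65/2 (H = 13*(1/(-2) - 2) = 13*(-½ - 2) = 13*(-5/2) = -65/2 ≈ -32.500)
H/K = -65/2/(-1800) = -65/2*(-1/1800) = 13/720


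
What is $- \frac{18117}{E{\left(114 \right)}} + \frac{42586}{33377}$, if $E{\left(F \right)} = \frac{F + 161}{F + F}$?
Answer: $- \frac{12532532882}{834425} \approx -15019.0$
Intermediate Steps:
$E{\left(F \right)} = \frac{161 + F}{2 F}$
$- \frac{18117}{E{\left(114 \right)}} + \frac{42586}{33377} = - \frac{18117}{\frac{1}{2} \cdot \frac{1}{114} \left(161 + 114\right)} + \frac{42586}{33377} = - \frac{18117}{\frac{1}{2} \cdot \frac{1}{114} \cdot 275} + 42586 \cdot \frac{1}{33377} = - \frac{18117}{\frac{275}{228}} + \frac{42586}{33377} = \left(-18117\right) \frac{228}{275} + \frac{42586}{33377} = - \frac{375516}{25} + \frac{42586}{33377} = - \frac{12532532882}{834425}$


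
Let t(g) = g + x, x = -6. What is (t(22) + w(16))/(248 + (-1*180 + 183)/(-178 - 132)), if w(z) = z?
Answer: 9920/76877 ≈ 0.12904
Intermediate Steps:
t(g) = -6 + g (t(g) = g - 6 = -6 + g)
(t(22) + w(16))/(248 + (-1*180 + 183)/(-178 - 132)) = ((-6 + 22) + 16)/(248 + (-1*180 + 183)/(-178 - 132)) = (16 + 16)/(248 + (-180 + 183)/(-310)) = 32/(248 + 3*(-1/310)) = 32/(248 - 3/310) = 32/(76877/310) = 32*(310/76877) = 9920/76877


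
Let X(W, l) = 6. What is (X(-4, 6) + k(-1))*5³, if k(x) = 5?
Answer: 1375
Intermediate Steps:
(X(-4, 6) + k(-1))*5³ = (6 + 5)*5³ = 11*125 = 1375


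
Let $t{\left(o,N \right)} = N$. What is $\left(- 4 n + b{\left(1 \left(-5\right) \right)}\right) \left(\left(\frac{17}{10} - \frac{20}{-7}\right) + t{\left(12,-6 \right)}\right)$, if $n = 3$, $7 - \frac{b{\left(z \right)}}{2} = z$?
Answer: $- \frac{606}{35} \approx -17.314$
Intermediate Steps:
$b{\left(z \right)} = 14 - 2 z$
$\left(- 4 n + b{\left(1 \left(-5\right) \right)}\right) \left(\left(\frac{17}{10} - \frac{20}{-7}\right) + t{\left(12,-6 \right)}\right) = \left(\left(-4\right) 3 + \left(14 - 2 \cdot 1 \left(-5\right)\right)\right) \left(\left(\frac{17}{10} - \frac{20}{-7}\right) - 6\right) = \left(-12 + \left(14 - -10\right)\right) \left(\left(17 \cdot \frac{1}{10} - - \frac{20}{7}\right) - 6\right) = \left(-12 + \left(14 + 10\right)\right) \left(\left(\frac{17}{10} + \frac{20}{7}\right) - 6\right) = \left(-12 + 24\right) \left(\frac{319}{70} - 6\right) = 12 \left(- \frac{101}{70}\right) = - \frac{606}{35}$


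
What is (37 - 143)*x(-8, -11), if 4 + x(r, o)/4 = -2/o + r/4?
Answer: 27136/11 ≈ 2466.9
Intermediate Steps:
x(r, o) = -16 + r - 8/o (x(r, o) = -16 + 4*(-2/o + r/4) = -16 + (r - 8/o) = -16 + r - 8/o)
(37 - 143)*x(-8, -11) = (37 - 143)*(-16 - 8 - 8/(-11)) = -106*(-16 - 8 - 8*(-1/11)) = -106*(-16 - 8 + 8/11) = -106*(-256/11) = 27136/11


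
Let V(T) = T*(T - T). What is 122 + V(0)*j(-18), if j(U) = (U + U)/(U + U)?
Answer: 122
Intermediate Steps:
j(U) = 1 (j(U) = (2*U)/((2*U)) = (2*U)*(1/(2*U)) = 1)
V(T) = 0 (V(T) = T*0 = 0)
122 + V(0)*j(-18) = 122 + 0*1 = 122 + 0 = 122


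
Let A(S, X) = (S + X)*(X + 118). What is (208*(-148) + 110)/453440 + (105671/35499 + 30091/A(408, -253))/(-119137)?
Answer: -830297660995357/12271575443680800 ≈ -0.067660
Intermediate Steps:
A(S, X) = (118 + X)*(S + X) (A(S, X) = (S + X)*(118 + X) = (118 + X)*(S + X))
(208*(-148) + 110)/453440 + (105671/35499 + 30091/A(408, -253))/(-119137) = (208*(-148) + 110)/453440 + (105671/35499 + 30091/((-253)² + 118*408 + 118*(-253) + 408*(-253)))/(-119137) = (-30784 + 110)*(1/453440) + (105671*(1/35499) + 30091/(64009 + 48144 - 29854 - 103224))*(-1/119137) = -30674*1/453440 + (105671/35499 + 30091/(-20925))*(-1/119137) = -15337/226720 + (105671/35499 + 30091*(-1/20925))*(-1/119137) = -15337/226720 + (105671/35499 - 30091/20925)*(-1/119137) = -15337/226720 + (380988422/247605525)*(-1/119137) = -15337/226720 - 380988422/29498979431925 = -830297660995357/12271575443680800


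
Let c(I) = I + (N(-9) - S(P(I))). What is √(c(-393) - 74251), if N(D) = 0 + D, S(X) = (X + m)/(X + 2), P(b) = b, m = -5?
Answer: I*√11413180911/391 ≈ 273.23*I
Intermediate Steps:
S(X) = (-5 + X)/(2 + X) (S(X) = (X - 5)/(X + 2) = (-5 + X)/(2 + X))
N(D) = D
c(I) = -9 + I - (-5 + I)/(2 + I) (c(I) = I + (-9 - (-5 + I)/(2 + I)) = -9 + I - (-5 + I)/(2 + I))
√(c(-393) - 74251) = √((-13 + (-393)² - 8*(-393))/(2 - 393) - 74251) = √((-13 + 154449 + 3144)/(-391) - 74251) = √(-1/391*157580 - 74251) = √(-157580/391 - 74251) = √(-29189721/391) = I*√11413180911/391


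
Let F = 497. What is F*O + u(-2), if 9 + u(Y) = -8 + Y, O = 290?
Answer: 144111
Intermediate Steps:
u(Y) = -17 + Y (u(Y) = -9 + (-8 + Y) = -17 + Y)
F*O + u(-2) = 497*290 + (-17 - 2) = 144130 - 19 = 144111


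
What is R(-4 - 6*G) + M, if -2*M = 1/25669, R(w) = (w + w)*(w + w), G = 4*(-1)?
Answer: 82140799/51338 ≈ 1600.0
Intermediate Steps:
G = -4
R(w) = 4*w**2 (R(w) = (2*w)*(2*w) = 4*w**2)
M = -1/51338 (M = -1/2/25669 = -1/2*1/25669 = -1/51338 ≈ -1.9479e-5)
R(-4 - 6*G) + M = 4*(-4 - 6*(-4))**2 - 1/51338 = 4*(-4 + 24)**2 - 1/51338 = 4*20**2 - 1/51338 = 4*400 - 1/51338 = 1600 - 1/51338 = 82140799/51338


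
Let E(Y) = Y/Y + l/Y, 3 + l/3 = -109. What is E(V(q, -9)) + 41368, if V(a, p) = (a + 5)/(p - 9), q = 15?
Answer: 208357/5 ≈ 41671.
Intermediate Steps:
l = -336 (l = -9 + 3*(-109) = -9 - 327 = -336)
V(a, p) = (5 + a)/(-9 + p)
E(Y) = 1 - 336/Y (E(Y) = Y/Y - 336/Y = 1 - 336/Y)
E(V(q, -9)) + 41368 = (-336 + (5 + 15)/(-9 - 9))/(((5 + 15)/(-9 - 9))) + 41368 = (-336 + 20/(-18))/((20/(-18))) + 41368 = (-336 - 1/18*20)/((-1/18*20)) + 41368 = (-336 - 10/9)/(-10/9) + 41368 = -9/10*(-3034/9) + 41368 = 1517/5 + 41368 = 208357/5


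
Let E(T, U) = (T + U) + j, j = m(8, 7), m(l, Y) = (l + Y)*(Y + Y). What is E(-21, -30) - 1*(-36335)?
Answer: 36494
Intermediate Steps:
m(l, Y) = 2*Y*(Y + l) (m(l, Y) = (Y + l)*(2*Y) = 2*Y*(Y + l))
j = 210 (j = 2*7*(7 + 8) = 2*7*15 = 210)
E(T, U) = 210 + T + U (E(T, U) = (T + U) + 210 = 210 + T + U)
E(-21, -30) - 1*(-36335) = (210 - 21 - 30) - 1*(-36335) = 159 + 36335 = 36494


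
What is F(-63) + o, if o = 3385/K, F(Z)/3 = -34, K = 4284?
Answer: -433583/4284 ≈ -101.21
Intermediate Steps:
F(Z) = -102 (F(Z) = 3*(-34) = -102)
o = 3385/4284 ≈ 0.79015
F(-63) + o = -102 + 3385/4284 = -433583/4284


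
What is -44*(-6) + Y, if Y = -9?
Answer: 255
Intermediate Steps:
-44*(-6) + Y = -44*(-6) - 9 = 264 - 9 = 255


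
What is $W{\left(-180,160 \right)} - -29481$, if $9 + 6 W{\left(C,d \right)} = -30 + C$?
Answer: $\frac{58889}{2} \approx 29445.0$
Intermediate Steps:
$W{\left(C,d \right)} = - \frac{13}{2} + \frac{C}{6}$ ($W{\left(C,d \right)} = - \frac{3}{2} + \frac{-30 + C}{6} = - \frac{3}{2} + \left(-5 + \frac{C}{6}\right) = - \frac{13}{2} + \frac{C}{6}$)
$W{\left(-180,160 \right)} - -29481 = \left(- \frac{13}{2} + \frac{1}{6} \left(-180\right)\right) - -29481 = \left(- \frac{13}{2} - 30\right) + 29481 = - \frac{73}{2} + 29481 = \frac{58889}{2}$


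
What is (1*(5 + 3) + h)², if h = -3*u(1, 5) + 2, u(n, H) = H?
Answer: 25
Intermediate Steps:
h = -13 (h = -3*5 + 2 = -15 + 2 = -13)
(1*(5 + 3) + h)² = (1*(5 + 3) - 13)² = (1*8 - 13)² = (8 - 13)² = (-5)² = 25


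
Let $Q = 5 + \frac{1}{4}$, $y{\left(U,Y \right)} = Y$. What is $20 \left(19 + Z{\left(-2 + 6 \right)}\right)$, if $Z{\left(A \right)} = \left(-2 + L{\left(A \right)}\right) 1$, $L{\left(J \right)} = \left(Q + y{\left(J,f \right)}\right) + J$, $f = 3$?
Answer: $585$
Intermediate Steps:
$Q = \frac{21}{4}$ ($Q = 5 + \frac{1}{4} = \frac{21}{4} \approx 5.25$)
$L{\left(J \right)} = \frac{33}{4} + J$ ($L{\left(J \right)} = \left(\frac{21}{4} + 3\right) + J = \frac{33}{4} + J$)
$Z{\left(A \right)} = \frac{25}{4} + A$ ($Z{\left(A \right)} = \left(-2 + \left(\frac{33}{4} + A\right)\right) 1 = \left(\frac{25}{4} + A\right) 1 = \frac{25}{4} + A$)
$20 \left(19 + Z{\left(-2 + 6 \right)}\right) = 20 \left(19 + \left(\frac{25}{4} + \left(-2 + 6\right)\right)\right) = 20 \left(19 + \left(\frac{25}{4} + 4\right)\right) = 20 \left(19 + \frac{41}{4}\right) = 20 \cdot \frac{117}{4} = 585$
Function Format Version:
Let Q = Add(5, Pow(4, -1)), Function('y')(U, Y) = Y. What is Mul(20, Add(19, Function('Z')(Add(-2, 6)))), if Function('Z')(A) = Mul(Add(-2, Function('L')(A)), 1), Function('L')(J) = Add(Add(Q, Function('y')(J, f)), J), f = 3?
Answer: 585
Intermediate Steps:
Q = Rational(21, 4) (Q = Add(5, Rational(1, 4)) = Rational(21, 4) ≈ 5.2500)
Function('L')(J) = Add(Rational(33, 4), J) (Function('L')(J) = Add(Add(Rational(21, 4), 3), J) = Add(Rational(33, 4), J))
Function('Z')(A) = Add(Rational(25, 4), A) (Function('Z')(A) = Mul(Add(-2, Add(Rational(33, 4), A)), 1) = Mul(Add(Rational(25, 4), A), 1) = Add(Rational(25, 4), A))
Mul(20, Add(19, Function('Z')(Add(-2, 6)))) = Mul(20, Add(19, Add(Rational(25, 4), Add(-2, 6)))) = Mul(20, Add(19, Add(Rational(25, 4), 4))) = Mul(20, Add(19, Rational(41, 4))) = Mul(20, Rational(117, 4)) = 585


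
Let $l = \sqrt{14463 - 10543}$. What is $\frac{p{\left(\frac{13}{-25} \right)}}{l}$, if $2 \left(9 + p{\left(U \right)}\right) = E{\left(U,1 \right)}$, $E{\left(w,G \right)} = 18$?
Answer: $0$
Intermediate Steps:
$p{\left(U \right)} = 0$ ($p{\left(U \right)} = -9 + \frac{1}{2} \cdot 18 = -9 + 9 = 0$)
$l = 28 \sqrt{5}$ ($l = \sqrt{3920} = 28 \sqrt{5} \approx 62.61$)
$\frac{p{\left(\frac{13}{-25} \right)}}{l} = \frac{0}{28 \sqrt{5}} = 0 \frac{\sqrt{5}}{140} = 0$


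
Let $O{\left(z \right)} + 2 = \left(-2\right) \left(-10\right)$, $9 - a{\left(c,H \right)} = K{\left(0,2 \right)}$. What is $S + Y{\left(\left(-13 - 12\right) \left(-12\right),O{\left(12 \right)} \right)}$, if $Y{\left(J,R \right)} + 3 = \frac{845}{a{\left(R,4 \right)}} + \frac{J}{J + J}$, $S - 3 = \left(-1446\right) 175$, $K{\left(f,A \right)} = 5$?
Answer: $- \frac{1011353}{4} \approx -2.5284 \cdot 10^{5}$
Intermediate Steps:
$a{\left(c,H \right)} = 4$ ($a{\left(c,H \right)} = 9 - 5 = 4$)
$S = -253047$ ($S = 3 - 253050 = -253047$)
$O{\left(z \right)} = 18$ ($O{\left(z \right)} = -2 - -20 = -2 + 20 = 18$)
$Y{\left(J,R \right)} = \frac{835}{4}$ ($Y{\left(J,R \right)} = -3 + \left(\frac{845}{4} + \frac{J}{J + J}\right) = -3 + \left(845 \cdot \frac{1}{4} + \frac{J}{2 J}\right) = -3 + \left(\frac{845}{4} + J \frac{1}{2 J}\right) = -3 + \left(\frac{845}{4} + \frac{1}{2}\right) = -3 + \frac{847}{4} = \frac{835}{4}$)
$S + Y{\left(\left(-13 - 12\right) \left(-12\right),O{\left(12 \right)} \right)} = -253047 + \frac{835}{4} = - \frac{1011353}{4}$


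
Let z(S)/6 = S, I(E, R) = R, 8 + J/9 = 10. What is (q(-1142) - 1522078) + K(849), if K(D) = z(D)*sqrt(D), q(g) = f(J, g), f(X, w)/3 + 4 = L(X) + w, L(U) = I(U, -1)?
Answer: -1525519 + 5094*sqrt(849) ≈ -1.3771e+6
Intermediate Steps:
J = 18 (J = -72 + 9*10 = -72 + 90 = 18)
L(U) = -1
z(S) = 6*S
f(X, w) = -15 + 3*w (f(X, w) = -12 + 3*(-1 + w) = -12 + (-3 + 3*w) = -15 + 3*w)
q(g) = -15 + 3*g
K(D) = 6*D**(3/2) (K(D) = (6*D)*sqrt(D) = 6*D**(3/2))
(q(-1142) - 1522078) + K(849) = ((-15 + 3*(-1142)) - 1522078) + 6*849**(3/2) = ((-15 - 3426) - 1522078) + 6*(849*sqrt(849)) = (-3441 - 1522078) + 5094*sqrt(849) = -1525519 + 5094*sqrt(849)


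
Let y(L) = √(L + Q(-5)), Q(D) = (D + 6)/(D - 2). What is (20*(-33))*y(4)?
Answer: -1980*√21/7 ≈ -1296.2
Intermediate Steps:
Q(D) = (6 + D)/(-2 + D)
y(L) = √(-⅐ + L) (y(L) = √(L + (6 - 5)/(-2 - 5)) = √(L + 1/(-7)) = √(L - ⅐*1) = √(L - ⅐) = √(-⅐ + L))
(20*(-33))*y(4) = (20*(-33))*(√(-7 + 49*4)/7) = -660*√(-7 + 196)/7 = -660*√189/7 = -660*3*√21/7 = -1980*√21/7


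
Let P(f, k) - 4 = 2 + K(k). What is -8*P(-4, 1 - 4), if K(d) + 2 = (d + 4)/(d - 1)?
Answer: -30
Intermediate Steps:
K(d) = -2 + (4 + d)/(-1 + d) (K(d) = -2 + (d + 4)/(d - 1) = -2 + (4 + d)/(-1 + d))
P(f, k) = 6 + (6 - k)/(-1 + k) (P(f, k) = 4 + (2 + (6 - k)/(-1 + k)) = 6 + (6 - k)/(-1 + k))
-8*P(-4, 1 - 4) = -40*(1 - 4)/(-1 + (1 - 4)) = -40*(-3)/(-1 - 3) = -40*(-3)/(-4) = -40*(-3)*(-1)/4 = -8*15/4 = -30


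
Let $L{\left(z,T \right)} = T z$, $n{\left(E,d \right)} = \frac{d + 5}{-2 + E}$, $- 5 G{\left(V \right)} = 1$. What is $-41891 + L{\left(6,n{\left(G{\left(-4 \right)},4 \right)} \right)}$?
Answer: $- \frac{461071}{11} \approx -41916.0$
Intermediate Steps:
$G{\left(V \right)} = - \frac{1}{5}$ ($G{\left(V \right)} = \left(- \frac{1}{5}\right) 1 = - \frac{1}{5}$)
$n{\left(E,d \right)} = \frac{5 + d}{-2 + E}$
$-41891 + L{\left(6,n{\left(G{\left(-4 \right)},4 \right)} \right)} = -41891 + \frac{5 + 4}{-2 - \frac{1}{5}} \cdot 6 = -41891 + \frac{1}{- \frac{11}{5}} \cdot 9 \cdot 6 = -41891 + \left(- \frac{5}{11}\right) 9 \cdot 6 = -41891 - \frac{270}{11} = - \frac{461071}{11}$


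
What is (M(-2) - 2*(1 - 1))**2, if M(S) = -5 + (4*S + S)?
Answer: 225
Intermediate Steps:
M(S) = -5 + 5*S
(M(-2) - 2*(1 - 1))**2 = ((-5 + 5*(-2)) - 2*(1 - 1))**2 = ((-5 - 10) - 2*0)**2 = (-15 + 0)**2 = (-15)**2 = 225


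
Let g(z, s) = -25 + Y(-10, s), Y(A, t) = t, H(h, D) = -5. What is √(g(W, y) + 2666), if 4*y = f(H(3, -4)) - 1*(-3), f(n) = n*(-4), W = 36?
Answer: √10587/2 ≈ 51.447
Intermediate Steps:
f(n) = -4*n
y = 23/4 (y = (-4*(-5) - 1*(-3))/4 = (20 + 3)/4 = (¼)*23 = 23/4 ≈ 5.7500)
g(z, s) = -25 + s
√(g(W, y) + 2666) = √((-25 + 23/4) + 2666) = √(-77/4 + 2666) = √(10587/4) = √10587/2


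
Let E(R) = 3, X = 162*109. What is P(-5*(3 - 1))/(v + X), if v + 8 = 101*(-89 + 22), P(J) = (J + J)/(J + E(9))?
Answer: 20/76181 ≈ 0.00026253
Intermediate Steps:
X = 17658
P(J) = 2*J/(3 + J) (P(J) = (J + J)/(J + 3) = (2*J)/(3 + J) = 2*J/(3 + J))
v = -6775 (v = -8 + 101*(-89 + 22) = -8 + 101*(-67) = -8 - 6767 = -6775)
P(-5*(3 - 1))/(v + X) = (2*(-5*(3 - 1))/(3 - 5*(3 - 1)))/(-6775 + 17658) = (2*(-5*2)/(3 - 5*2))/10883 = (2*(-10)/(3 - 10))*(1/10883) = (2*(-10)/(-7))*(1/10883) = (2*(-10)*(-⅐))*(1/10883) = (20/7)*(1/10883) = 20/76181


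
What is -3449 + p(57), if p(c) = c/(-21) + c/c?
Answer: -24155/7 ≈ -3450.7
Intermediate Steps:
p(c) = 1 - c/21 (p(c) = c*(-1/21) + 1 = -c/21 + 1 = 1 - c/21)
-3449 + p(57) = -3449 + (1 - 1/21*57) = -3449 + (1 - 19/7) = -3449 - 12/7 = -24155/7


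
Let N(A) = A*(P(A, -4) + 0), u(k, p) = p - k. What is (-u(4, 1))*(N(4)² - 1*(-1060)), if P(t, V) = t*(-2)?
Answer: 6252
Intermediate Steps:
P(t, V) = -2*t
N(A) = -2*A² (N(A) = A*(-2*A + 0) = A*(-2*A) = -2*A²)
(-u(4, 1))*(N(4)² - 1*(-1060)) = (-(1 - 1*4))*((-2*4²)² - 1*(-1060)) = (-(1 - 4))*((-2*16)² + 1060) = (-1*(-3))*((-32)² + 1060) = 3*(1024 + 1060) = 3*2084 = 6252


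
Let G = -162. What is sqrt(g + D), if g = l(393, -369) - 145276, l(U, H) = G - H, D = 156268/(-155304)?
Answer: I*sqrt(24298553495154)/12942 ≈ 380.88*I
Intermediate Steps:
D = -39067/38826 (D = 156268*(-1/155304) = -39067/38826 ≈ -1.0062)
l(U, H) = -162 - H
g = -145069 (g = (-162 - 1*(-369)) - 145276 = (-162 + 369) - 145276 = 207 - 145276 = -145069)
sqrt(g + D) = sqrt(-145069 - 39067/38826) = sqrt(-5632488061/38826) = I*sqrt(24298553495154)/12942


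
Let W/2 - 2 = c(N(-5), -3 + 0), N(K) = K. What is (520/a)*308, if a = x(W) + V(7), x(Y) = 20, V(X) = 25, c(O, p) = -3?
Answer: 32032/9 ≈ 3559.1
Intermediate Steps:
W = -2 (W = 4 + 2*(-3) = 4 - 6 = -2)
a = 45 (a = 20 + 25 = 45)
(520/a)*308 = (520/45)*308 = (520*(1/45))*308 = (104/9)*308 = 32032/9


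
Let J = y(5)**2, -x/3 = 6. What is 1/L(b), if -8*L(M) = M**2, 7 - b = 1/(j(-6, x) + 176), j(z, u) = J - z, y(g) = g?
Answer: -42849/262088 ≈ -0.16349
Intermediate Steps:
x = -18 (x = -3*6 = -18)
J = 25 (J = 5**2 = 25)
j(z, u) = 25 - z
b = 1448/207 (b = 7 - 1/((25 - 1*(-6)) + 176) = 7 - 1/((25 + 6) + 176) = 7 - 1/(31 + 176) = 7 - 1/207 = 1448/207 ≈ 6.9952)
L(M) = -M**2/8
1/L(b) = 1/(-(1448/207)**2/8) = 1/(-1/8*2096704/42849) = 1/(-262088/42849) = -42849/262088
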